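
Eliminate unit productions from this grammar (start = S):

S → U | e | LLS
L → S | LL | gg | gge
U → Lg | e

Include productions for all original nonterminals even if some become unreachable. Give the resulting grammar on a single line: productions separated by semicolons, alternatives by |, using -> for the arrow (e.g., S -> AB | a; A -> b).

S -> e | Lg | LLS; L -> e | LL | Lg | gg | LLS | gge; U -> e | Lg

Unit productions: L->S, S->U.
Unit pairs (A ⇒* B via units): (L,S), (L,U), (S,U).
S: inherits non-unit rules of {S, U} → LLS | Lg | e.
L: inherits non-unit rules of {L, S, U} → LL | LLS | Lg | e | gg | gge.
U: inherits non-unit rules of {U} → Lg | e.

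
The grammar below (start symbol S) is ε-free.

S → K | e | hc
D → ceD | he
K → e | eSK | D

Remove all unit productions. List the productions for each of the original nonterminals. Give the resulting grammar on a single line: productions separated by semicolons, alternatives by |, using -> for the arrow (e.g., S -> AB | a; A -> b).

S -> e | hc | he | ceD | eSK; D -> he | ceD; K -> e | he | ceD | eSK

Unit productions: K->D, S->K.
Unit pairs (A ⇒* B via units): (K,D), (S,D), (S,K).
S: inherits non-unit rules of {D, K, S} → ceD | e | eSK | hc | he.
D: inherits non-unit rules of {D} → ceD | he.
K: inherits non-unit rules of {D, K} → ceD | e | eSK | he.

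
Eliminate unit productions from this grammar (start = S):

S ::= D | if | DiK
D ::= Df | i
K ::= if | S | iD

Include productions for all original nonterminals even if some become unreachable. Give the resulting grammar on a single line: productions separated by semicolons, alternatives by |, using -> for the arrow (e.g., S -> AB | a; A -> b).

Unit productions: K->S, S->D.
Unit pairs (A ⇒* B via units): (K,D), (K,S), (S,D).
S: inherits non-unit rules of {D, S} → Df | DiK | i | if.
D: inherits non-unit rules of {D} → Df | i.
K: inherits non-unit rules of {D, K, S} → Df | DiK | i | iD | if.

S -> i | Df | if | DiK; D -> i | Df; K -> i | Df | iD | if | DiK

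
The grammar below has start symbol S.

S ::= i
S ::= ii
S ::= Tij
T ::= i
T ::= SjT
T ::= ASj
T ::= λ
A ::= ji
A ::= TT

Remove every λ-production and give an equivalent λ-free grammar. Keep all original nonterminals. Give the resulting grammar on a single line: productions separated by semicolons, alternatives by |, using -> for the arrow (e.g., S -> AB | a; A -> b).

S -> i | ii | ij | Tij; A -> T | TT | ji; T -> i | Sj | ASj | SjT

Nullable set: {A, T}.
S -> Tij: T nullable, giving Tij | ij.
A -> TT: T, T nullable, giving T | TT.
Drop T -> λ.
T -> ASj: A nullable, giving ASj | Sj.
T -> SjT: T nullable, giving Sj | SjT.
Unchanged (no nullable symbols): S -> i; S -> ii; A -> ji; T -> i.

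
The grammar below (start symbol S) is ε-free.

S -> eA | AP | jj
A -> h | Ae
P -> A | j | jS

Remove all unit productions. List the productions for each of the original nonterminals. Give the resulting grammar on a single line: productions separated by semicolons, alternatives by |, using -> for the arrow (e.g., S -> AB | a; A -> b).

S -> AP | eA | jj; A -> h | Ae; P -> h | j | Ae | jS

Unit productions: P->A.
Unit pairs (A ⇒* B via units): (P,A).
S: inherits non-unit rules of {S} → AP | eA | jj.
A: inherits non-unit rules of {A} → Ae | h.
P: inherits non-unit rules of {A, P} → Ae | h | j | jS.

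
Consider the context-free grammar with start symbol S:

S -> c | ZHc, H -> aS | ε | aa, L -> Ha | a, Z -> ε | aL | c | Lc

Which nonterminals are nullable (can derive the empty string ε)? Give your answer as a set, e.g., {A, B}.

{H, Z}

Directly nullable (have an ε-rule): {H, Z}.
Not nullable: L, S — each has a terminal in every rule's right-hand side or depends on a non-nullable symbol.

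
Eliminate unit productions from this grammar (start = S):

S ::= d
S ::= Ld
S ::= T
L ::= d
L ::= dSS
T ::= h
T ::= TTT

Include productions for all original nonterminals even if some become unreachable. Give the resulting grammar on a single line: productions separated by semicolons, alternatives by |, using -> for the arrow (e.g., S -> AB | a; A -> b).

Unit productions: S->T.
Unit pairs (A ⇒* B via units): (S,T).
S: inherits non-unit rules of {S, T} → Ld | TTT | d | h.
L: inherits non-unit rules of {L} → d | dSS.
T: inherits non-unit rules of {T} → TTT | h.

S -> d | h | Ld | TTT; L -> d | dSS; T -> h | TTT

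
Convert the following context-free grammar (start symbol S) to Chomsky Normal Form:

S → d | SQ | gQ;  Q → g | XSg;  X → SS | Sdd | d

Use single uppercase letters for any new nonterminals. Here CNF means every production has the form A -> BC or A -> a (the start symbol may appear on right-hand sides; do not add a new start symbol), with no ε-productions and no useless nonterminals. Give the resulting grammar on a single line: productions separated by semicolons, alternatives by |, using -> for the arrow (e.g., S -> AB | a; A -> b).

No ε-productions.
No unit productions to eliminate.
TERM: introduce B -> d, A -> g and substitute in every rule of length ≥2.
BIN: Q -> XSA becomes Q -> XC, C -> SA; X -> SBB becomes X -> SD, D -> BB.

S -> d | AQ | SQ; A -> g; B -> d; C -> SA; D -> BB; Q -> g | XC; X -> d | SD | SS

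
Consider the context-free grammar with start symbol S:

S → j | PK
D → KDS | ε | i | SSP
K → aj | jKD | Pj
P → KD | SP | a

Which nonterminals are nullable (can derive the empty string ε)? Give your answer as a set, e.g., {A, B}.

{D}

Directly nullable (have an ε-rule): {D}.
Not nullable: K, P, S — each has a terminal in every rule's right-hand side or depends on a non-nullable symbol.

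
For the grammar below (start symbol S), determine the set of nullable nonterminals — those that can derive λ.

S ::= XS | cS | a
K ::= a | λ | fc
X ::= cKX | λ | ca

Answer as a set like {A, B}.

Directly nullable (have an ε-rule): {K, X}.
Not nullable: S — each has a terminal in every rule's right-hand side or depends on a non-nullable symbol.

{K, X}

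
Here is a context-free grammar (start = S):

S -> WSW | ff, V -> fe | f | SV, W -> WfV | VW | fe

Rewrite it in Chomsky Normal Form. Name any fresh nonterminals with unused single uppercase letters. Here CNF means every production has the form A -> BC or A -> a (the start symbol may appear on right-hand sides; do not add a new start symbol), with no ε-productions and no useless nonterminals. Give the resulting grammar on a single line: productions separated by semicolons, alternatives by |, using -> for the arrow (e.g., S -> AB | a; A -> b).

No ε-productions.
No unit productions to eliminate.
TERM: introduce B -> e, A -> f and substitute in every rule of length ≥2.
BIN: S -> WSW becomes S -> WC, C -> SW; W -> WAV becomes W -> WD, D -> AV.

S -> AA | WC; A -> f; B -> e; C -> SW; D -> AV; V -> f | AB | SV; W -> AB | VW | WD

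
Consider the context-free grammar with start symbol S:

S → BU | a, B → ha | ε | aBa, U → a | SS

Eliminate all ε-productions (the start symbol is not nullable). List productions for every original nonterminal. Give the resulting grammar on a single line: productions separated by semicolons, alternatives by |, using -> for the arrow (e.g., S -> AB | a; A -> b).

S -> U | a | BU; B -> aa | ha | aBa; U -> a | SS

Nullable set: {B}.
S -> BU: B nullable, giving BU | U.
Drop B -> ε.
B -> aBa: B nullable, giving aBa | aa.
Unchanged (no nullable symbols): S -> a; B -> ha; U -> SS; U -> a.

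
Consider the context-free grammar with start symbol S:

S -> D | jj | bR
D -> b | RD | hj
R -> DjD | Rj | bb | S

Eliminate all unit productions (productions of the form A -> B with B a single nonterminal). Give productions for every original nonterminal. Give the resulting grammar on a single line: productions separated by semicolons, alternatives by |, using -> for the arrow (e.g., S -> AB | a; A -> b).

S -> b | RD | bR | hj | jj; D -> b | RD | hj; R -> b | RD | Rj | bR | bb | hj | jj | DjD

Unit productions: R->S, S->D.
Unit pairs (A ⇒* B via units): (R,D), (R,S), (S,D).
S: inherits non-unit rules of {D, S} → RD | b | bR | hj | jj.
D: inherits non-unit rules of {D} → RD | b | hj.
R: inherits non-unit rules of {D, R, S} → DjD | RD | Rj | b | bR | bb | hj | jj.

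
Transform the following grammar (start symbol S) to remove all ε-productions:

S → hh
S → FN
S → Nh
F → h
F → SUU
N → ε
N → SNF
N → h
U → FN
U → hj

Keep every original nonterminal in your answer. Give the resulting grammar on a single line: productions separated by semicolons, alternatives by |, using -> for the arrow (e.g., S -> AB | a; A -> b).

Nullable set: {N}.
S -> FN: N nullable, giving F | FN.
S -> Nh: N nullable, giving Nh | h.
Drop N -> ε.
N -> SNF: N nullable, giving SF | SNF.
U -> FN: N nullable, giving F | FN.
Unchanged (no nullable symbols): S -> hh; F -> SUU; F -> h; N -> h; U -> hj.

S -> F | h | FN | Nh | hh; F -> h | SUU; N -> h | SF | SNF; U -> F | FN | hj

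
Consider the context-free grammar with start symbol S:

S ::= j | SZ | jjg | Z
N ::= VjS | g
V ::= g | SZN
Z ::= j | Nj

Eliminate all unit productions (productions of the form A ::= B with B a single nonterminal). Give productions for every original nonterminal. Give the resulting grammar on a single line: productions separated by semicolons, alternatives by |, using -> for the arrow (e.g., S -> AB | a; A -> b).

S -> j | Nj | SZ | jjg; N -> g | VjS; V -> g | SZN; Z -> j | Nj

Unit productions: S->Z.
Unit pairs (A ⇒* B via units): (S,Z).
S: inherits non-unit rules of {S, Z} → Nj | SZ | j | jjg.
N: inherits non-unit rules of {N} → VjS | g.
V: inherits non-unit rules of {V} → SZN | g.
Z: inherits non-unit rules of {Z} → Nj | j.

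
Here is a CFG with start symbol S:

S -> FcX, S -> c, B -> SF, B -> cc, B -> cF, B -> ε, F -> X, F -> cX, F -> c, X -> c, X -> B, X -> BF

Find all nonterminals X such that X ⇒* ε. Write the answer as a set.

Directly nullable (have an ε-rule): {B}.
X is nullable via X -> B (every symbol on the right is already known nullable).
F is nullable via F -> X (every symbol on the right is already known nullable).
Not nullable: S — each has a terminal in every rule's right-hand side or depends on a non-nullable symbol.

{B, F, X}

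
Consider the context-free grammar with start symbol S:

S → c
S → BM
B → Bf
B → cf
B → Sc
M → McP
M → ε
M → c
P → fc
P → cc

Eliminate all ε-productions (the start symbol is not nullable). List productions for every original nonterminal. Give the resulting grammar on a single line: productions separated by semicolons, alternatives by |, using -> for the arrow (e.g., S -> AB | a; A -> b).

S -> B | c | BM; B -> Bf | Sc | cf; M -> c | cP | McP; P -> cc | fc

Nullable set: {M}.
S -> BM: M nullable, giving B | BM.
Drop M -> ε.
M -> McP: M nullable, giving McP | cP.
Unchanged (no nullable symbols): S -> c; B -> Bf; B -> Sc; B -> cf; M -> c; P -> cc; P -> fc.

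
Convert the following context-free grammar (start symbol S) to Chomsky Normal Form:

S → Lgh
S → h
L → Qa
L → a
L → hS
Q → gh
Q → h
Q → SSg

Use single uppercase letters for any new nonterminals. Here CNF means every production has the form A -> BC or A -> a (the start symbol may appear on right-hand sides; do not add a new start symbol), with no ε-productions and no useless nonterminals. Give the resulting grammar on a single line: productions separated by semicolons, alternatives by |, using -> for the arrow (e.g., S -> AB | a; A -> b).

No ε-productions.
No unit productions to eliminate.
TERM: introduce A -> a, C -> g, B -> h and substitute in every rule of length ≥2.
BIN: Q -> SSC becomes Q -> SD, D -> SC; S -> LCB becomes S -> LE, E -> CB.

S -> h | LE; A -> a; B -> h; C -> g; D -> SC; E -> CB; L -> a | BS | QA; Q -> h | CB | SD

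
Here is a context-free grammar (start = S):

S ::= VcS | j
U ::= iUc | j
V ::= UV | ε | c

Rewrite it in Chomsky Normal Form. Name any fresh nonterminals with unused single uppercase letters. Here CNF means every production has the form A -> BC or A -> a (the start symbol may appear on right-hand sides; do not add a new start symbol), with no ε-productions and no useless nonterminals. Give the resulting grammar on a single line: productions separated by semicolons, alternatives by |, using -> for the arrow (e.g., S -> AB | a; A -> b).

Nullable: {V}; after ε-elimination: S -> j | cS | VcS; U -> j | iUc; V -> U | c | UV.
After unit-elimination: S -> j | cS | VcS; U -> j | iUc; V -> c | j | UV | iUc.
TERM: introduce A -> c, B -> i and substitute in every rule of length ≥2.
BIN: S -> VAS becomes S -> VC, C -> AS; U -> BUA becomes U -> BD, D -> UA; V -> BUA becomes V -> BE, E -> UA.

S -> j | AS | VC; A -> c; B -> i; C -> AS; D -> UA; E -> UA; U -> j | BD; V -> c | j | BE | UV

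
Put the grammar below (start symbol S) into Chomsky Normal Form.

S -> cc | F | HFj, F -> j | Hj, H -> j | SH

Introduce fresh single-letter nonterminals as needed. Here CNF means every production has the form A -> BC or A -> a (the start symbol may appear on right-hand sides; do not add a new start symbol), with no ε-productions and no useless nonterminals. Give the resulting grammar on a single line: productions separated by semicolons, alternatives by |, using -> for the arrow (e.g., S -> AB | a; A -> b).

No ε-productions.
After unit-elimination: S -> j | Hj | cc | HFj; F -> j | Hj; H -> j | SH.
TERM: introduce B -> c, A -> j and substitute in every rule of length ≥2.
BIN: S -> HFA becomes S -> HC, C -> FA.

S -> j | BB | HA | HC; A -> j; B -> c; C -> FA; F -> j | HA; H -> j | SH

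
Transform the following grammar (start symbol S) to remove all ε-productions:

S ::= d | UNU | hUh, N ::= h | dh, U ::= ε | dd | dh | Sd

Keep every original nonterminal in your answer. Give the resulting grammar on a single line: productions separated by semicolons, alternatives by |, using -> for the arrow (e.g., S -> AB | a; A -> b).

S -> N | d | NU | UN | hh | UNU | hUh; N -> h | dh; U -> Sd | dd | dh

Nullable set: {U}.
S -> UNU: U, U nullable, giving N | NU | UN | UNU.
S -> hUh: U nullable, giving hUh | hh.
Drop U -> ε.
Unchanged (no nullable symbols): S -> d; N -> dh; N -> h; U -> Sd; U -> dd; U -> dh.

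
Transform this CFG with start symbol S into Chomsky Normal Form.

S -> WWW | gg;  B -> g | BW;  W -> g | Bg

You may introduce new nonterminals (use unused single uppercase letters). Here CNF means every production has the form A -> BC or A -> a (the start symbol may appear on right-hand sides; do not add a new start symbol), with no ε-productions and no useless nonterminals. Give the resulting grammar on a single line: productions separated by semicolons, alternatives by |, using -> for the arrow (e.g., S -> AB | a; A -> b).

S -> AA | WC; A -> g; B -> g | BW; C -> WW; W -> g | BA

No ε-productions.
No unit productions to eliminate.
TERM: introduce A -> g and substitute in every rule of length ≥2.
BIN: S -> WWW becomes S -> WC, C -> WW.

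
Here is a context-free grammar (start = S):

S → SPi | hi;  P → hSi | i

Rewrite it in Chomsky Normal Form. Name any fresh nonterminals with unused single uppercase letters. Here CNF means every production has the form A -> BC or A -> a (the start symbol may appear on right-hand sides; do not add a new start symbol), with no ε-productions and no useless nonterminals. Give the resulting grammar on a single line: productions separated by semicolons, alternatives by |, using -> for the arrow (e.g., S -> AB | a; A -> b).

S -> AB | SD; A -> h; B -> i; C -> SB; D -> PB; P -> i | AC

No ε-productions.
No unit productions to eliminate.
TERM: introduce A -> h, B -> i and substitute in every rule of length ≥2.
BIN: P -> ASB becomes P -> AC, C -> SB; S -> SPB becomes S -> SD, D -> PB.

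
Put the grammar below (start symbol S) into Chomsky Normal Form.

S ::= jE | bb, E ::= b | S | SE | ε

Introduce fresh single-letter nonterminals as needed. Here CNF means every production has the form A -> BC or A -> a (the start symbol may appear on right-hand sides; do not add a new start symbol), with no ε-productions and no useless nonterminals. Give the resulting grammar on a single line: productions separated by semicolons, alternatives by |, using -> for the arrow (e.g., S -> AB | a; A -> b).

Nullable: {E}; after ε-elimination: S -> j | bb | jE; E -> S | b | SE.
After unit-elimination: S -> j | bb | jE; E -> b | j | SE | bb | jE.
TERM: introduce A -> b, B -> j and substitute in every rule of length ≥2.

S -> j | AA | BE; A -> b; B -> j; E -> b | j | AA | BE | SE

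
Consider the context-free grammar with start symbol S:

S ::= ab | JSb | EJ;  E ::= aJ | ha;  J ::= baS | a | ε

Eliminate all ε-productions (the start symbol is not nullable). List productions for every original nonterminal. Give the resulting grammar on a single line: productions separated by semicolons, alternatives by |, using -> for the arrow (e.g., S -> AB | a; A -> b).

Nullable set: {J}.
S -> EJ: J nullable, giving E | EJ.
S -> JSb: J nullable, giving JSb | Sb.
E -> aJ: J nullable, giving a | aJ.
Drop J -> ε.
Unchanged (no nullable symbols): S -> ab; E -> ha; J -> a; J -> baS.

S -> E | EJ | Sb | ab | JSb; E -> a | aJ | ha; J -> a | baS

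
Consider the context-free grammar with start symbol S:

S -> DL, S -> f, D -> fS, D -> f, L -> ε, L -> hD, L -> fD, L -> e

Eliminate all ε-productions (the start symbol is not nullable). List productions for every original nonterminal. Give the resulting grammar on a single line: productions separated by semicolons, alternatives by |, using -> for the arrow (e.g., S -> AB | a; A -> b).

Nullable set: {L}.
S -> DL: L nullable, giving D | DL.
Drop L -> ε.
Unchanged (no nullable symbols): S -> f; D -> f; D -> fS; L -> e; L -> fD; L -> hD.

S -> D | f | DL; D -> f | fS; L -> e | fD | hD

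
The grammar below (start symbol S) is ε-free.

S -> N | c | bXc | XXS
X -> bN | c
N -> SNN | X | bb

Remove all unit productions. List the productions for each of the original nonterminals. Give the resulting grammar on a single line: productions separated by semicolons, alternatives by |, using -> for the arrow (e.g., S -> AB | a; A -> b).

S -> c | bN | bb | SNN | XXS | bXc; N -> c | bN | bb | SNN; X -> c | bN

Unit productions: N->X, S->N.
Unit pairs (A ⇒* B via units): (N,X), (S,N), (S,X).
S: inherits non-unit rules of {N, S, X} → SNN | XXS | bN | bXc | bb | c.
N: inherits non-unit rules of {N, X} → SNN | bN | bb | c.
X: inherits non-unit rules of {X} → bN | c.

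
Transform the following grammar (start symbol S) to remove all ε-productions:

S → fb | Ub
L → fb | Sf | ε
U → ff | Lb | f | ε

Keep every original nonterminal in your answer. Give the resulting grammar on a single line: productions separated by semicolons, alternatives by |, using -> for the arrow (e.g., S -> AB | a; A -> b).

S -> b | Ub | fb; L -> Sf | fb; U -> b | f | Lb | ff

Nullable set: {L, U}.
S -> Ub: U nullable, giving Ub | b.
Drop L -> ε.
Drop U -> ε.
U -> Lb: L nullable, giving Lb | b.
Unchanged (no nullable symbols): S -> fb; L -> Sf; L -> fb; U -> f; U -> ff.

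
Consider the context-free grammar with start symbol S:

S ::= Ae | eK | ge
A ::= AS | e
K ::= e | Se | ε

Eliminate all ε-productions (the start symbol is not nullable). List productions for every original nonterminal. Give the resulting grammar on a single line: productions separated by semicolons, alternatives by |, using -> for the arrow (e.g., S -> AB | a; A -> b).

Nullable set: {K}.
S -> eK: K nullable, giving e | eK.
Drop K -> ε.
Unchanged (no nullable symbols): S -> Ae; S -> ge; A -> AS; A -> e; K -> Se; K -> e.

S -> e | Ae | eK | ge; A -> e | AS; K -> e | Se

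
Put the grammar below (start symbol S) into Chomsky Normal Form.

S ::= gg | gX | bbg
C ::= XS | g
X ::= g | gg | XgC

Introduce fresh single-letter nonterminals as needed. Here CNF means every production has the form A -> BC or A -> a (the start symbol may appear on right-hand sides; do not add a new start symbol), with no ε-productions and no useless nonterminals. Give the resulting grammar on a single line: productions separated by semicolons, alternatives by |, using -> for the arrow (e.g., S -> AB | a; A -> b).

No ε-productions.
No unit productions to eliminate.
TERM: introduce A -> b, B -> g and substitute in every rule of length ≥2.
BIN: S -> AAB becomes S -> AD, D -> AB; X -> XBC becomes X -> XE, E -> BC.

S -> AD | BB | BX; A -> b; B -> g; C -> g | XS; D -> AB; E -> BC; X -> g | BB | XE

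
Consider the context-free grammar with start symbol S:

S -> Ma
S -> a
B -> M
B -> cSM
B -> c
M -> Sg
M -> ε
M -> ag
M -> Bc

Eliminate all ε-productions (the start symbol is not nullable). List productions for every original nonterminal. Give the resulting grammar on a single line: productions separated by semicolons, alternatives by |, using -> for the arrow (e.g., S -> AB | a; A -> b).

Nullable set: {B, M}.
S -> Ma: M nullable, giving Ma | a.
B -> M: M nullable, giving M.
B -> cSM: M nullable, giving cS | cSM.
Drop M -> ε.
M -> Bc: B nullable, giving Bc | c.
Unchanged (no nullable symbols): S -> a; B -> c; M -> Sg; M -> ag.

S -> a | Ma; B -> M | c | cS | cSM; M -> c | Bc | Sg | ag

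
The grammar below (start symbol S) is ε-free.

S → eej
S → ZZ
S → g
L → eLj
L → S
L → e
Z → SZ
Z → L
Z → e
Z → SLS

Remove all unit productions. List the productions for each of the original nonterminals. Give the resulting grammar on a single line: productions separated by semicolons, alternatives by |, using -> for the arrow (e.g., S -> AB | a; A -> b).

S -> g | ZZ | eej; L -> e | g | ZZ | eLj | eej; Z -> e | g | SZ | ZZ | SLS | eLj | eej

Unit productions: L->S, Z->L.
Unit pairs (A ⇒* B via units): (L,S), (Z,L), (Z,S).
S: inherits non-unit rules of {S} → ZZ | eej | g.
L: inherits non-unit rules of {L, S} → ZZ | e | eLj | eej | g.
Z: inherits non-unit rules of {L, S, Z} → SLS | SZ | ZZ | e | eLj | eej | g.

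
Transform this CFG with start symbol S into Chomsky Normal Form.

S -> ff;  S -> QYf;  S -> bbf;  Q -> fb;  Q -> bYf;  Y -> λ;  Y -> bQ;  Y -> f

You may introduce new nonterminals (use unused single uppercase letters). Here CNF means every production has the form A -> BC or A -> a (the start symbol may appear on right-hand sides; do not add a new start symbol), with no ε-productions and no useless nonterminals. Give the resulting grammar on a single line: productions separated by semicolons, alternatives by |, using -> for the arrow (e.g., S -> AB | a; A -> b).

Nullable: {Y}; after ε-elimination: S -> Qf | ff | QYf | bbf; Q -> bf | fb | bYf; Y -> f | bQ.
No unit productions to eliminate.
TERM: introduce A -> b, B -> f and substitute in every rule of length ≥2.
BIN: Q -> AYB becomes Q -> AC, C -> YB; S -> AAB becomes S -> AD, D -> AB; S -> QYB becomes S -> QE, E -> YB.

S -> AD | BB | QB | QE; A -> b; B -> f; C -> YB; D -> AB; E -> YB; Q -> AB | AC | BA; Y -> f | AQ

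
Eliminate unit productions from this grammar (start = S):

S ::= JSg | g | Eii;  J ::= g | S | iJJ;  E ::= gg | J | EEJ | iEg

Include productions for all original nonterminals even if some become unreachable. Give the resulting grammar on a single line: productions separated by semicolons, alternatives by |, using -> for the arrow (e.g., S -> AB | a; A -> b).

Unit productions: E->J, J->S.
Unit pairs (A ⇒* B via units): (E,J), (E,S), (J,S).
S: inherits non-unit rules of {S} → Eii | JSg | g.
E: inherits non-unit rules of {E, J, S} → EEJ | Eii | JSg | g | gg | iEg | iJJ.
J: inherits non-unit rules of {J, S} → Eii | JSg | g | iJJ.

S -> g | Eii | JSg; E -> g | gg | EEJ | Eii | JSg | iEg | iJJ; J -> g | Eii | JSg | iJJ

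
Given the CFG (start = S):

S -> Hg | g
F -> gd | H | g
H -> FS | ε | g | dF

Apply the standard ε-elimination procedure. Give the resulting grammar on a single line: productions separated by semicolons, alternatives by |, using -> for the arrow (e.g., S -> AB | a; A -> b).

S -> g | Hg; F -> H | g | gd; H -> S | d | g | FS | dF

Nullable set: {F, H}.
S -> Hg: H nullable, giving Hg | g.
F -> H: H nullable, giving H.
Drop H -> ε.
H -> FS: F nullable, giving FS | S.
H -> dF: F nullable, giving d | dF.
Unchanged (no nullable symbols): S -> g; F -> g; F -> gd; H -> g.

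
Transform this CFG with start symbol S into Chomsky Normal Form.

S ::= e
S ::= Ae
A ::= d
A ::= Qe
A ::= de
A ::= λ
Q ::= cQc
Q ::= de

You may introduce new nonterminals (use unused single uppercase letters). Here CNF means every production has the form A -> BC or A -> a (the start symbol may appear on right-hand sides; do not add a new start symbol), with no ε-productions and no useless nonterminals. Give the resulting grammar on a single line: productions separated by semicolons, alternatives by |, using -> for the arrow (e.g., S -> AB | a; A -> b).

Nullable: {A}; after ε-elimination: S -> e | Ae; A -> d | Qe | de; Q -> de | cQc.
No unit productions to eliminate.
TERM: introduce D -> c, C -> d, B -> e and substitute in every rule of length ≥2.
BIN: Q -> DQD becomes Q -> DE, E -> QD.

S -> e | AB; A -> d | CB | QB; B -> e; C -> d; D -> c; E -> QD; Q -> CB | DE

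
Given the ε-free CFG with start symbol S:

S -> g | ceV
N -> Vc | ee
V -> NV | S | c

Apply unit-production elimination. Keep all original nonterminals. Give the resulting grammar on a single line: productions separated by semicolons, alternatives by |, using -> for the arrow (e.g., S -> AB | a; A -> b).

Unit productions: V->S.
Unit pairs (A ⇒* B via units): (V,S).
S: inherits non-unit rules of {S} → ceV | g.
N: inherits non-unit rules of {N} → Vc | ee.
V: inherits non-unit rules of {S, V} → NV | c | ceV | g.

S -> g | ceV; N -> Vc | ee; V -> c | g | NV | ceV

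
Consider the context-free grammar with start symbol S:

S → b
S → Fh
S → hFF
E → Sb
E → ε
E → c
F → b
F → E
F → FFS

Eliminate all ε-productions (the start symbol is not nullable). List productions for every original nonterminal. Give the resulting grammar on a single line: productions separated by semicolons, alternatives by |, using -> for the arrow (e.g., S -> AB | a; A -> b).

S -> b | h | Fh | hF | hFF; E -> c | Sb; F -> E | S | b | FS | FFS

Nullable set: {E, F}.
S -> Fh: F nullable, giving Fh | h.
S -> hFF: F, F nullable, giving h | hF | hFF.
Drop E -> ε.
F -> E: E nullable, giving E.
F -> FFS: F, F nullable, giving FFS | FS | S.
Unchanged (no nullable symbols): S -> b; E -> Sb; E -> c; F -> b.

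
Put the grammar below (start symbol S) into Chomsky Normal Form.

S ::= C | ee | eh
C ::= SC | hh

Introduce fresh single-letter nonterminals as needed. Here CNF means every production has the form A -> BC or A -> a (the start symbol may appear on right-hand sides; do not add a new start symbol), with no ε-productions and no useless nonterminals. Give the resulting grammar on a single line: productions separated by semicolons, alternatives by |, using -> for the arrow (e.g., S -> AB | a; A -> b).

No ε-productions.
After unit-elimination: S -> SC | ee | eh | hh; C -> SC | hh.
TERM: introduce B -> e, A -> h and substitute in every rule of length ≥2.

S -> AA | BA | BB | SC; A -> h; B -> e; C -> AA | SC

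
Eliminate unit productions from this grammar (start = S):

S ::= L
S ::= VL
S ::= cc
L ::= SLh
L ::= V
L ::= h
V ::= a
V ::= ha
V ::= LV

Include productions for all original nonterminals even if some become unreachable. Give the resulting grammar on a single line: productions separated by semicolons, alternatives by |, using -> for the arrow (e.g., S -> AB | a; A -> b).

S -> a | h | LV | VL | cc | ha | SLh; L -> a | h | LV | ha | SLh; V -> a | LV | ha

Unit productions: L->V, S->L.
Unit pairs (A ⇒* B via units): (L,V), (S,L), (S,V).
S: inherits non-unit rules of {L, S, V} → LV | SLh | VL | a | cc | h | ha.
L: inherits non-unit rules of {L, V} → LV | SLh | a | h | ha.
V: inherits non-unit rules of {V} → LV | a | ha.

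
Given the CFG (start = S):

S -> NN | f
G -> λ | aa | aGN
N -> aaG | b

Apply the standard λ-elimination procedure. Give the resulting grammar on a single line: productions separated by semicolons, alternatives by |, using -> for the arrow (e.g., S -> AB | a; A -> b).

Nullable set: {G}.
Drop G -> λ.
G -> aGN: G nullable, giving aGN | aN.
N -> aaG: G nullable, giving aa | aaG.
Unchanged (no nullable symbols): S -> NN; S -> f; G -> aa; N -> b.

S -> f | NN; G -> aN | aa | aGN; N -> b | aa | aaG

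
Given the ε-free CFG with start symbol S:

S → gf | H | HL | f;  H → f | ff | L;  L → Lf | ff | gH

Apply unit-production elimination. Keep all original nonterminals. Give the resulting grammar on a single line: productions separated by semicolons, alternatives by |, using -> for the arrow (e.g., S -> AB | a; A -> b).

Unit productions: H->L, S->H.
Unit pairs (A ⇒* B via units): (H,L), (S,H), (S,L).
S: inherits non-unit rules of {H, L, S} → HL | Lf | f | ff | gH | gf.
H: inherits non-unit rules of {H, L} → Lf | f | ff | gH.
L: inherits non-unit rules of {L} → Lf | ff | gH.

S -> f | HL | Lf | ff | gH | gf; H -> f | Lf | ff | gH; L -> Lf | ff | gH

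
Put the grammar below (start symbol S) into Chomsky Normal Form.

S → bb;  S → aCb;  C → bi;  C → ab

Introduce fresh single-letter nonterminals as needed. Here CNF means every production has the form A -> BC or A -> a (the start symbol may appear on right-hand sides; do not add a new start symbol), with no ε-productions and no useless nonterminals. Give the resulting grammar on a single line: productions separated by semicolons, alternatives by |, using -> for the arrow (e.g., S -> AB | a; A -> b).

No ε-productions.
No unit productions to eliminate.
TERM: introduce A -> a, B -> b, D -> i and substitute in every rule of length ≥2.
BIN: S -> ACB becomes S -> AE, E -> CB.

S -> AE | BB; A -> a; B -> b; C -> AB | BD; D -> i; E -> CB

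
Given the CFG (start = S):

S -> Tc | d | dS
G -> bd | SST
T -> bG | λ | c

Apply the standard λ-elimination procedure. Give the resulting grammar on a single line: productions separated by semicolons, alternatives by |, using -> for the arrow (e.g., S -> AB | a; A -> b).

S -> c | d | Tc | dS; G -> SS | bd | SST; T -> c | bG

Nullable set: {T}.
S -> Tc: T nullable, giving Tc | c.
G -> SST: T nullable, giving SS | SST.
Drop T -> λ.
Unchanged (no nullable symbols): S -> d; S -> dS; G -> bd; T -> bG; T -> c.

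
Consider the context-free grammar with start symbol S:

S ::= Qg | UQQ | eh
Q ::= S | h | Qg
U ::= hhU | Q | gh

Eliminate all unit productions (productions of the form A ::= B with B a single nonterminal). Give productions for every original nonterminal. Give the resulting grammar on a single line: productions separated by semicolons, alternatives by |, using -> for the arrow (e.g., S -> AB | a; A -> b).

S -> Qg | eh | UQQ; Q -> h | Qg | eh | UQQ; U -> h | Qg | eh | gh | UQQ | hhU

Unit productions: Q->S, U->Q.
Unit pairs (A ⇒* B via units): (Q,S), (U,Q), (U,S).
S: inherits non-unit rules of {S} → Qg | UQQ | eh.
Q: inherits non-unit rules of {Q, S} → Qg | UQQ | eh | h.
U: inherits non-unit rules of {Q, S, U} → Qg | UQQ | eh | gh | h | hhU.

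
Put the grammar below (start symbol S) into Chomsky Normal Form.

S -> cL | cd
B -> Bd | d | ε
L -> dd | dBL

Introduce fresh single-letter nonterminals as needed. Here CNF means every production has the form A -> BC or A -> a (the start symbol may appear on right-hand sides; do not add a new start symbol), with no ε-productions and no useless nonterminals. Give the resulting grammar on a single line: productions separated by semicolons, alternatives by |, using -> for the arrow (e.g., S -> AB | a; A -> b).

S -> CA | CL; A -> d; B -> d | BA; C -> c; D -> BL; L -> AA | AD | AL

Nullable: {B}; after ε-elimination: S -> cL | cd; B -> d | Bd; L -> dL | dd | dBL.
No unit productions to eliminate.
TERM: introduce C -> c, A -> d and substitute in every rule of length ≥2.
BIN: L -> ABL becomes L -> AD, D -> BL.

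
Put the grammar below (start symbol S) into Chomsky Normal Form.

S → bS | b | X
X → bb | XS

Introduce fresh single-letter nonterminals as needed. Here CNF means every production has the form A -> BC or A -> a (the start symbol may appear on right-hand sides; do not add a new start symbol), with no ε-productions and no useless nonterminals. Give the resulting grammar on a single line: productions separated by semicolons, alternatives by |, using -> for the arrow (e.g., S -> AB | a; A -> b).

S -> b | AA | AS | XS; A -> b; X -> AA | XS

No ε-productions.
After unit-elimination: S -> b | XS | bS | bb; X -> XS | bb.
TERM: introduce A -> b and substitute in every rule of length ≥2.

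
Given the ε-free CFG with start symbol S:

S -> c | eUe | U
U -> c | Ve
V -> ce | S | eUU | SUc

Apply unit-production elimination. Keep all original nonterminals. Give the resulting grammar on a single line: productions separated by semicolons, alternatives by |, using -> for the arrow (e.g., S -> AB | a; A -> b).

Unit productions: S->U, V->S.
Unit pairs (A ⇒* B via units): (S,U), (V,S), (V,U).
S: inherits non-unit rules of {S, U} → Ve | c | eUe.
U: inherits non-unit rules of {U} → Ve | c.
V: inherits non-unit rules of {S, U, V} → SUc | Ve | c | ce | eUU | eUe.

S -> c | Ve | eUe; U -> c | Ve; V -> c | Ve | ce | SUc | eUU | eUe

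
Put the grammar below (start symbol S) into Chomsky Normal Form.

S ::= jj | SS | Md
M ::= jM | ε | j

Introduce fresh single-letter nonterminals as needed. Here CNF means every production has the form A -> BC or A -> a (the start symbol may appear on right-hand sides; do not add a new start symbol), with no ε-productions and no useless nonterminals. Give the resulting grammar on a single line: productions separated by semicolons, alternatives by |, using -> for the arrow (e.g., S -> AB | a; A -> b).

Nullable: {M}; after ε-elimination: S -> d | Md | SS | jj; M -> j | jM.
No unit productions to eliminate.
TERM: introduce B -> d, A -> j and substitute in every rule of length ≥2.

S -> d | AA | MB | SS; A -> j; B -> d; M -> j | AM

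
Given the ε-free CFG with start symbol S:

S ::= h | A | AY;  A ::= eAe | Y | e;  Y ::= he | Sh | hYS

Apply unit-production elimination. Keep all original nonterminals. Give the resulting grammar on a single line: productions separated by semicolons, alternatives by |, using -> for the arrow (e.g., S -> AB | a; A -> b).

S -> e | h | AY | Sh | he | eAe | hYS; A -> e | Sh | he | eAe | hYS; Y -> Sh | he | hYS

Unit productions: A->Y, S->A.
Unit pairs (A ⇒* B via units): (A,Y), (S,A), (S,Y).
S: inherits non-unit rules of {A, S, Y} → AY | Sh | e | eAe | h | hYS | he.
A: inherits non-unit rules of {A, Y} → Sh | e | eAe | hYS | he.
Y: inherits non-unit rules of {Y} → Sh | hYS | he.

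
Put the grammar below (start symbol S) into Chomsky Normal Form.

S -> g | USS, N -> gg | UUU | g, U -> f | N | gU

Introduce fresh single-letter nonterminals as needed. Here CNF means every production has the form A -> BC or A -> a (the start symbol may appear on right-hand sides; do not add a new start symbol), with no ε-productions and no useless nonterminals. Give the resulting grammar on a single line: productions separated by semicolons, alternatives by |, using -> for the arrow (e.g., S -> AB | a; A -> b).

S -> g | UC; A -> g; C -> SS; D -> UU; U -> f | g | AA | AU | UD

No ε-productions.
After unit-elimination: S -> g | USS; N -> g | gg | UUU; U -> f | g | gU | gg | UUU.
TERM: introduce A -> g and substitute in every rule of length ≥2.
BIN: N -> UUU becomes N -> UB, B -> UU; S -> USS becomes S -> UC, C -> SS; U -> UUU becomes U -> UD, D -> UU.
Drop unreachable/unproductive: N.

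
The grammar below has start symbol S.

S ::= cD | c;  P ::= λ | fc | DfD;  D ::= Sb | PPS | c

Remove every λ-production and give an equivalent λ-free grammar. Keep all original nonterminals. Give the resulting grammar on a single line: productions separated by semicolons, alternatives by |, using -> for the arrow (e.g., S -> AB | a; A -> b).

S -> c | cD; D -> S | c | PS | Sb | PPS; P -> fc | DfD

Nullable set: {P}.
D -> PPS: P, P nullable, giving PPS | PS | S.
Drop P -> λ.
Unchanged (no nullable symbols): S -> c; S -> cD; D -> Sb; D -> c; P -> DfD; P -> fc.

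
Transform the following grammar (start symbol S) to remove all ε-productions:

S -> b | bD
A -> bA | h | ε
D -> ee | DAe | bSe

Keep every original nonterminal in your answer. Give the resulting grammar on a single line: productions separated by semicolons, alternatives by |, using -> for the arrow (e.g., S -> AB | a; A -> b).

Nullable set: {A}.
Drop A -> ε.
A -> bA: A nullable, giving b | bA.
D -> DAe: A nullable, giving DAe | De.
Unchanged (no nullable symbols): S -> b; S -> bD; A -> h; D -> bSe; D -> ee.

S -> b | bD; A -> b | h | bA; D -> De | ee | DAe | bSe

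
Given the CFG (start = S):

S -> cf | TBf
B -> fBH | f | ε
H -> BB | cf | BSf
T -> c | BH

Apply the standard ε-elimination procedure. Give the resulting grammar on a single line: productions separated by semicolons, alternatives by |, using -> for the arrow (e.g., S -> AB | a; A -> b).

S -> f | Bf | Tf | cf | TBf; B -> f | fB | fH | fBH; H -> B | BB | Sf | cf | BSf; T -> B | H | c | BH

Nullable set: {B, H, T}.
S -> TBf: T, B nullable, giving Bf | TBf | Tf | f.
Drop B -> ε.
B -> fBH: B, H nullable, giving f | fB | fBH | fH.
H -> BB: B, B nullable, giving B | BB.
H -> BSf: B nullable, giving BSf | Sf.
T -> BH: B, H nullable, giving B | BH | H.
Unchanged (no nullable symbols): S -> cf; B -> f; H -> cf; T -> c.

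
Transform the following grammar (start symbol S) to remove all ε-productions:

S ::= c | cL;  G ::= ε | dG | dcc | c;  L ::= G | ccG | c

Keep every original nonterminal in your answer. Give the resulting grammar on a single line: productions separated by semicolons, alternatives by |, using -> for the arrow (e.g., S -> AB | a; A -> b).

S -> c | cL; G -> c | d | dG | dcc; L -> G | c | cc | ccG

Nullable set: {G, L}.
S -> cL: L nullable, giving c | cL.
Drop G -> ε.
G -> dG: G nullable, giving d | dG.
L -> G: G nullable, giving G.
L -> ccG: G nullable, giving cc | ccG.
Unchanged (no nullable symbols): S -> c; G -> c; G -> dcc; L -> c.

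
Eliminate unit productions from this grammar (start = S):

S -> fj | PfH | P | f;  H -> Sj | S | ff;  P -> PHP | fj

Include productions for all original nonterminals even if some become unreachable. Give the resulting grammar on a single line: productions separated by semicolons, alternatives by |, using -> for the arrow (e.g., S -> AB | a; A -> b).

S -> f | fj | PHP | PfH; H -> f | Sj | ff | fj | PHP | PfH; P -> fj | PHP

Unit productions: H->S, S->P.
Unit pairs (A ⇒* B via units): (H,P), (H,S), (S,P).
S: inherits non-unit rules of {P, S} → PHP | PfH | f | fj.
H: inherits non-unit rules of {H, P, S} → PHP | PfH | Sj | f | ff | fj.
P: inherits non-unit rules of {P} → PHP | fj.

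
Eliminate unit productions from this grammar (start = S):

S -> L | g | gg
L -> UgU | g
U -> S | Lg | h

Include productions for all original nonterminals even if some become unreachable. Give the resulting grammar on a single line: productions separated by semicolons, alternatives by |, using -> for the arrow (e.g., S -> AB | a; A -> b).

Unit productions: S->L, U->S.
Unit pairs (A ⇒* B via units): (S,L), (U,L), (U,S).
S: inherits non-unit rules of {L, S} → UgU | g | gg.
L: inherits non-unit rules of {L} → UgU | g.
U: inherits non-unit rules of {L, S, U} → Lg | UgU | g | gg | h.

S -> g | gg | UgU; L -> g | UgU; U -> g | h | Lg | gg | UgU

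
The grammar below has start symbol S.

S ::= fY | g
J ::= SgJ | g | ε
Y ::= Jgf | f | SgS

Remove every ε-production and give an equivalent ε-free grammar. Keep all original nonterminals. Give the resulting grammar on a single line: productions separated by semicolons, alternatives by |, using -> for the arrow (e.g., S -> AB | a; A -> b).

S -> g | fY; J -> g | Sg | SgJ; Y -> f | gf | Jgf | SgS

Nullable set: {J}.
Drop J -> ε.
J -> SgJ: J nullable, giving Sg | SgJ.
Y -> Jgf: J nullable, giving Jgf | gf.
Unchanged (no nullable symbols): S -> fY; S -> g; J -> g; Y -> SgS; Y -> f.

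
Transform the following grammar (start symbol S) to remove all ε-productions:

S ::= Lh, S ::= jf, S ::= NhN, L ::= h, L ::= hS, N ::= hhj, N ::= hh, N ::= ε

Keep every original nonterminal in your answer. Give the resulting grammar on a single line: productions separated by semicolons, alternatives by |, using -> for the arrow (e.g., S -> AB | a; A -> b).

S -> h | Lh | Nh | hN | jf | NhN; L -> h | hS; N -> hh | hhj

Nullable set: {N}.
S -> NhN: N, N nullable, giving Nh | NhN | h | hN.
Drop N -> ε.
Unchanged (no nullable symbols): S -> Lh; S -> jf; L -> h; L -> hS; N -> hh; N -> hhj.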